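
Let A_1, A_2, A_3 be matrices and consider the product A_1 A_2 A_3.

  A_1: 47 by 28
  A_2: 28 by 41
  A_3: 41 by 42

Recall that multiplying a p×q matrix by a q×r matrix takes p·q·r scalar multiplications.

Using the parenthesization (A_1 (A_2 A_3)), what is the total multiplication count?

103488

(A_2 A_3): 28×41 by 41×42 → 28×42, cost 28·41·42 = 48216
(A_1 (A_2 A_3)): 47×28 by 28×42 → 47×42, cost 47·28·42 = 55272; cumulative 103488
Total: 103488 scalar multiplications.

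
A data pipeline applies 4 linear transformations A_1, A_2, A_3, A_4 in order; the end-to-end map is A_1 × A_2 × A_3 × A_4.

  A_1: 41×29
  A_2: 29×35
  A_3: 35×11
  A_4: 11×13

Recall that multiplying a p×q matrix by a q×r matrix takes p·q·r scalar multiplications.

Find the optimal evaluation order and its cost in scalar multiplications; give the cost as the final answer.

30107

Adjacent pairs: A_1A_2 = 41·29·35 = 41615; A_2A_3 = 29·35·11 = 11165; A_3A_4 = 35·11·13 = 5005.
Length 3: A_1..A_3: k=1: 0+11165+41·29·11=24244; k=2: 41615+0+41·35·11=57400 → min 24244 | A_2..A_4: k=2: 0+5005+29·35·13=18200; k=3: 11165+0+29·11·13=15312 → min 15312.
Length 4: A_1..A_4: k=1: 0+15312+41·29·13=30769; k=2: 41615+5005+41·35·13=65275; k=3: 24244+0+41·11·13=30107 → min 30107.
Optimal parenthesization: ((A_1 × (A_2 × A_3)) × A_4) with cost 30107.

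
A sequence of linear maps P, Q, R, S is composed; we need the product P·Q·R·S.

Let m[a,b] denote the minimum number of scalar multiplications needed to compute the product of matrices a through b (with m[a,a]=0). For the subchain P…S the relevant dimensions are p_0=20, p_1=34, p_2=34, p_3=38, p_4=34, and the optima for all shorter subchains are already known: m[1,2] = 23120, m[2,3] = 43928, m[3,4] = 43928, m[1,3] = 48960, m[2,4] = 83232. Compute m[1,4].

m[1,4] = min over k∈[1,3] of m[1,k]+m[k+1,4]+p_{0}·p_k·p_{4}.
k=1: 0 + 83232 + 20·34·34 = 106352; k=2: 23120 + 43928 + 20·34·34 = 90168; k=3: 48960 + 0 + 20·38·34 = 74800.
Minimum: 74800 at k=3.

74800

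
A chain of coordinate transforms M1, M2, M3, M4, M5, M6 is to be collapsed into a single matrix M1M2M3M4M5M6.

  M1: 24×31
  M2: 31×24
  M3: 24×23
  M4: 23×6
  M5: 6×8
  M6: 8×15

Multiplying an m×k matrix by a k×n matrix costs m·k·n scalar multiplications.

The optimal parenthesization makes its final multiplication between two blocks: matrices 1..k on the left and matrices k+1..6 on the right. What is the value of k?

Adjacent pairs: M1M2 = 24·31·24 = 17856; M2M3 = 31·24·23 = 17112; M3M4 = 24·23·6 = 3312; M4M5 = 23·6·8 = 1104; M5M6 = 6·8·15 = 720.
Length 3: M1..M3: k=1: 0+17112+24·31·23=34224; k=2: 17856+0+24·24·23=31104 → min 31104 | M2..M4: k=2: 0+3312+31·24·6=7776; k=3: 17112+0+31·23·6=21390 → min 7776 | M3..M5: k=3: 0+1104+24·23·8=5520; k=4: 3312+0+24·6·8=4464 → min 4464 | M4..M6: k=4: 0+720+23·6·15=2790; k=5: 1104+0+23·8·15=3864 → min 2790.
Length 4: M1..M4: k=1: 0+7776+24·31·6=12240; k=2: 17856+3312+24·24·6=24624; k=3: 31104+0+24·23·6=34416 → min 12240 | M2..M5: k=2: 0+4464+31·24·8=10416; k=3: 17112+1104+31·23·8=23920; k=4: 7776+0+31·6·8=9264 → min 9264 | M3..M6: k=3: 0+2790+24·23·15=11070; k=4: 3312+720+24·6·15=6192; k=5: 4464+0+24·8·15=7344 → min 6192.
Length 5: M1..M5: k=1: 0+9264+24·31·8=15216; k=2: 17856+4464+24·24·8=26928; k=3: 31104+1104+24·23·8=36624; k=4: 12240+0+24·6·8=13392 → min 13392 | M2..M6: k=2: 0+6192+31·24·15=17352; k=3: 17112+2790+31·23·15=30597; k=4: 7776+720+31·6·15=11286; k=5: 9264+0+31·8·15=12984 → min 11286.
Top-level splits: k=1: (M1..M1)·(M2..M6) → 0+11286+24·31·15 = 22446; k=2: (M1..M2)·(M3..M6) → 17856+6192+24·24·15 = 32688; k=3: (M1..M3)·(M4..M6) → 31104+2790+24·23·15 = 42174; k=4: (M1..M4)·(M5..M6) → 12240+720+24·6·15 = 15120; k=5: (M1..M5)·(M6..M6) → 13392+0+24·8·15 = 16272.
Best split is after M4, i.e. k = 4.

4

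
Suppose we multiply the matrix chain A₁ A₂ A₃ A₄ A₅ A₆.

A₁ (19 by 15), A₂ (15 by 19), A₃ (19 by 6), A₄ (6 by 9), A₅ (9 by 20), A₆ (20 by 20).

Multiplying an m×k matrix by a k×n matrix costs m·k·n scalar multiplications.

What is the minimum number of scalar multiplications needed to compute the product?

Adjacent pairs: A₁A₂ = 19·15·19 = 5415; A₂A₃ = 15·19·6 = 1710; A₃A₄ = 19·6·9 = 1026; A₄A₅ = 6·9·20 = 1080; A₅A₆ = 9·20·20 = 3600.
Length 3: A₁..A₃: k=1: 0+1710+19·15·6=3420; k=2: 5415+0+19·19·6=7581 → min 3420 | A₂..A₄: k=2: 0+1026+15·19·9=3591; k=3: 1710+0+15·6·9=2520 → min 2520 | A₃..A₅: k=3: 0+1080+19·6·20=3360; k=4: 1026+0+19·9·20=4446 → min 3360 | A₄..A₆: k=4: 0+3600+6·9·20=4680; k=5: 1080+0+6·20·20=3480 → min 3480.
Length 4: A₁..A₄: k=1: 0+2520+19·15·9=5085; k=2: 5415+1026+19·19·9=9690; k=3: 3420+0+19·6·9=4446 → min 4446 | A₂..A₅: k=2: 0+3360+15·19·20=9060; k=3: 1710+1080+15·6·20=4590; k=4: 2520+0+15·9·20=5220 → min 4590 | A₃..A₆: k=3: 0+3480+19·6·20=5760; k=4: 1026+3600+19·9·20=8046; k=5: 3360+0+19·20·20=10960 → min 5760.
Length 5: A₁..A₅: k=1: 0+4590+19·15·20=10290; k=2: 5415+3360+19·19·20=15995; k=3: 3420+1080+19·6·20=6780; k=4: 4446+0+19·9·20=7866 → min 6780 | A₂..A₆: k=2: 0+5760+15·19·20=11460; k=3: 1710+3480+15·6·20=6990; k=4: 2520+3600+15·9·20=8820; k=5: 4590+0+15·20·20=10590 → min 6990.
Length 6: A₁..A₆: k=1: 0+6990+19·15·20=12690; k=2: 5415+5760+19·19·20=18395; k=3: 3420+3480+19·6·20=9180; k=4: 4446+3600+19·9·20=11466; k=5: 6780+0+19·20·20=14380 → min 9180.
Optimal order: ((A₁ (A₂ A₃)) ((A₄ A₅) A₆)) with cost 9180.

9180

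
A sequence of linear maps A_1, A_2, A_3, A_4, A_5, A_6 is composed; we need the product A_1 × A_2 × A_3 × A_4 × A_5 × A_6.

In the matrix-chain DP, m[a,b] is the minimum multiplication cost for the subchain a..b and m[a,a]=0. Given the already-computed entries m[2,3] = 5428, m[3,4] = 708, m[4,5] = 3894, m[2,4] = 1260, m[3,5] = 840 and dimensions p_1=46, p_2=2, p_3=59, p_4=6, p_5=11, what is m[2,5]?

1852

m[2,5] = min over k∈[2,4] of m[2,k]+m[k+1,5]+p_{1}·p_k·p_{5}.
k=2: 0 + 840 + 46·2·11 = 1852; k=3: 5428 + 3894 + 46·59·11 = 39176; k=4: 1260 + 0 + 46·6·11 = 4296.
Minimum: 1852 at k=2.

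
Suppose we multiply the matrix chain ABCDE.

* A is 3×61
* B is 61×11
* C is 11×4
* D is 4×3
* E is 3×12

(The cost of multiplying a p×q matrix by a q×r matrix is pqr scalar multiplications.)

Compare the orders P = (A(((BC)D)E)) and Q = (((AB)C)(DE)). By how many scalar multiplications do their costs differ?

5375

Order P = (A(((BC)D)E)): (BC): 61×11 by 11×4 → 61×4, cost 61·11·4 = 2684; ((BC)D): 61×4 by 4×3 → 61×3, cost 61·4·3 = 732; cumulative 3416; (((BC)D)E): 61×3 by 3×12 → 61×12, cost 61·3·12 = 2196; cumulative 5612; (A(((BC)D)E)): 3×61 by 61×12 → 3×12, cost 3·61·12 = 2196; cumulative 7808. Total 7808.
Order Q = (((AB)C)(DE)): (AB): 3×61 by 61×11 → 3×11, cost 3·61·11 = 2013; ((AB)C): 3×11 by 11×4 → 3×4, cost 3·11·4 = 132; cumulative 2145; (DE): 4×3 by 3×12 → 4×12, cost 4·3·12 = 144; (((AB)C)(DE)): 3×4 by 4×12 → 3×12, cost 3·4·12 = 144; cumulative 2433. Total 2433.
Difference: |7808 − 2433| = 5375.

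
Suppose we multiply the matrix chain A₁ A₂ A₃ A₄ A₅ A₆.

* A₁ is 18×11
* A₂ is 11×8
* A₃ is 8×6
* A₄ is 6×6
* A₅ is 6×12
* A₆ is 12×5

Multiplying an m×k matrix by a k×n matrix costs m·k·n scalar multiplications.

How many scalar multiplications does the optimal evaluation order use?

2210

Adjacent pairs: A₁A₂ = 18·11·8 = 1584; A₂A₃ = 11·8·6 = 528; A₃A₄ = 8·6·6 = 288; A₄A₅ = 6·6·12 = 432; A₅A₆ = 6·12·5 = 360.
Length 3: A₁..A₃: k=1: 0+528+18·11·6=1716; k=2: 1584+0+18·8·6=2448 → min 1716 | A₂..A₄: k=2: 0+288+11·8·6=816; k=3: 528+0+11·6·6=924 → min 816 | A₃..A₅: k=3: 0+432+8·6·12=1008; k=4: 288+0+8·6·12=864 → min 864 | A₄..A₆: k=4: 0+360+6·6·5=540; k=5: 432+0+6·12·5=792 → min 540.
Length 4: A₁..A₄: k=1: 0+816+18·11·6=2004; k=2: 1584+288+18·8·6=2736; k=3: 1716+0+18·6·6=2364 → min 2004 | A₂..A₅: k=2: 0+864+11·8·12=1920; k=3: 528+432+11·6·12=1752; k=4: 816+0+11·6·12=1608 → min 1608 | A₃..A₆: k=3: 0+540+8·6·5=780; k=4: 288+360+8·6·5=888; k=5: 864+0+8·12·5=1344 → min 780.
Length 5: A₁..A₅: k=1: 0+1608+18·11·12=3984; k=2: 1584+864+18·8·12=4176; k=3: 1716+432+18·6·12=3444; k=4: 2004+0+18·6·12=3300 → min 3300 | A₂..A₆: k=2: 0+780+11·8·5=1220; k=3: 528+540+11·6·5=1398; k=4: 816+360+11·6·5=1506; k=5: 1608+0+11·12·5=2268 → min 1220.
Length 6: A₁..A₆: k=1: 0+1220+18·11·5=2210; k=2: 1584+780+18·8·5=3084; k=3: 1716+540+18·6·5=2796; k=4: 2004+360+18·6·5=2904; k=5: 3300+0+18·12·5=4380 → min 2210.
Optimal order: (A₁ (A₂ (A₃ (A₄ (A₅ A₆))))) with cost 2210.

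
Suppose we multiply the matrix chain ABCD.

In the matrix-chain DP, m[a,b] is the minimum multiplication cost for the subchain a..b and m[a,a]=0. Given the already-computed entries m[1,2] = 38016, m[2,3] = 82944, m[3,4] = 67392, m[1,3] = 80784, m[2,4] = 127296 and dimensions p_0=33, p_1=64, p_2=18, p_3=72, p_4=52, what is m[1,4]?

136296

m[1,4] = min over k∈[1,3] of m[1,k]+m[k+1,4]+p_{0}·p_k·p_{4}.
k=1: 0 + 127296 + 33·64·52 = 237120; k=2: 38016 + 67392 + 33·18·52 = 136296; k=3: 80784 + 0 + 33·72·52 = 204336.
Minimum: 136296 at k=2.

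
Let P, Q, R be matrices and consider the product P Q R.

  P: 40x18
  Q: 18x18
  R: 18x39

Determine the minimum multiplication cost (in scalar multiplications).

40716

Order (P (Q R)): (Q R): 18×18 by 18×39 → 18×39, cost 18·18·39 = 12636; (P (Q R)): 40×18 by 18×39 → 40×39, cost 40·18·39 = 28080; cumulative 40716. Total 40716.
Order ((P Q) R): (P Q): 40×18 by 18×18 → 40×18, cost 40·18·18 = 12960; ((P Q) R): 40×18 by 18×39 → 40×39, cost 40·18·39 = 28080; cumulative 41040. Total 41040.
Minimum: 40716.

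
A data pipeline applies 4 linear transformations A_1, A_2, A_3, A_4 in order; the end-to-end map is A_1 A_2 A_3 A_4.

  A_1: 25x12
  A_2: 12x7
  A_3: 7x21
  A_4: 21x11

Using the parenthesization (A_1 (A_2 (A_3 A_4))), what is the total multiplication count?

5841

(A_3 A_4): 7×21 by 21×11 → 7×11, cost 7·21·11 = 1617
(A_2 (A_3 A_4)): 12×7 by 7×11 → 12×11, cost 12·7·11 = 924; cumulative 2541
(A_1 (A_2 (A_3 A_4))): 25×12 by 12×11 → 25×11, cost 25·12·11 = 3300; cumulative 5841
Total: 5841 scalar multiplications.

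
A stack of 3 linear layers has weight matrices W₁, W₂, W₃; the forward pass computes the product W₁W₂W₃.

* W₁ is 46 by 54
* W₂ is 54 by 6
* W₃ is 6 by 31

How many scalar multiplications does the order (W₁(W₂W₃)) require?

(W₂W₃): 54×6 by 6×31 → 54×31, cost 54·6·31 = 10044
(W₁(W₂W₃)): 46×54 by 54×31 → 46×31, cost 46·54·31 = 77004; cumulative 87048
Total: 87048 scalar multiplications.

87048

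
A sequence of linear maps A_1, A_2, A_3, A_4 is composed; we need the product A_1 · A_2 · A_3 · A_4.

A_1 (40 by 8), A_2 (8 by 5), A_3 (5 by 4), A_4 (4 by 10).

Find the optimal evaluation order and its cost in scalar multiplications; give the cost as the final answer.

Adjacent pairs: A_1A_2 = 40·8·5 = 1600; A_2A_3 = 8·5·4 = 160; A_3A_4 = 5·4·10 = 200.
Length 3: A_1..A_3: k=1: 0+160+40·8·4=1440; k=2: 1600+0+40·5·4=2400 → min 1440 | A_2..A_4: k=2: 0+200+8·5·10=600; k=3: 160+0+8·4·10=480 → min 480.
Length 4: A_1..A_4: k=1: 0+480+40·8·10=3680; k=2: 1600+200+40·5·10=3800; k=3: 1440+0+40·4·10=3040 → min 3040.
Optimal parenthesization: ((A_1 · (A_2 · A_3)) · A_4) with cost 3040.

3040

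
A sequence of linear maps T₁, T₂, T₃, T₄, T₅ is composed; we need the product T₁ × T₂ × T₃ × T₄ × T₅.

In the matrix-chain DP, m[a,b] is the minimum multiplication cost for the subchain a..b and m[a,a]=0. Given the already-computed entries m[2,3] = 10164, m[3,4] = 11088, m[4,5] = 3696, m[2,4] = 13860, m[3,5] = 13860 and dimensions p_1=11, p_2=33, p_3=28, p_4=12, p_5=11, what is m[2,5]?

m[2,5] = min over k∈[2,4] of m[2,k]+m[k+1,5]+p_{1}·p_k·p_{5}.
k=2: 0 + 13860 + 11·33·11 = 17853; k=3: 10164 + 3696 + 11·28·11 = 17248; k=4: 13860 + 0 + 11·12·11 = 15312.
Minimum: 15312 at k=4.

15312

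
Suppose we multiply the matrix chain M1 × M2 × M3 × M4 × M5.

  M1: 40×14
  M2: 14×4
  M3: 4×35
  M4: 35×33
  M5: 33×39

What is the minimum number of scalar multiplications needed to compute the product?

18248

Adjacent pairs: M1M2 = 40·14·4 = 2240; M2M3 = 14·4·35 = 1960; M3M4 = 4·35·33 = 4620; M4M5 = 35·33·39 = 45045.
Length 3: M1..M3: k=1: 0+1960+40·14·35=21560; k=2: 2240+0+40·4·35=7840 → min 7840 | M2..M4: k=2: 0+4620+14·4·33=6468; k=3: 1960+0+14·35·33=18130 → min 6468 | M3..M5: k=3: 0+45045+4·35·39=50505; k=4: 4620+0+4·33·39=9768 → min 9768.
Length 4: M1..M4: k=1: 0+6468+40·14·33=24948; k=2: 2240+4620+40·4·33=12140; k=3: 7840+0+40·35·33=54040 → min 12140 | M2..M5: k=2: 0+9768+14·4·39=11952; k=3: 1960+45045+14·35·39=66115; k=4: 6468+0+14·33·39=24486 → min 11952.
Length 5: M1..M5: k=1: 0+11952+40·14·39=33792; k=2: 2240+9768+40·4·39=18248; k=3: 7840+45045+40·35·39=107485; k=4: 12140+0+40·33·39=63620 → min 18248.
Optimal order: ((M1 × M2) × ((M3 × M4) × M5)) with cost 18248.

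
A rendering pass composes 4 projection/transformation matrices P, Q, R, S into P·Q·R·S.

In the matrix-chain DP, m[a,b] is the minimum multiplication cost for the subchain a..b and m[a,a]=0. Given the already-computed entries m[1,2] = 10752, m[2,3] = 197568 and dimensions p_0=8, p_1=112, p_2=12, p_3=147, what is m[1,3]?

m[1,3] = min over k∈[1,2] of m[1,k]+m[k+1,3]+p_{0}·p_k·p_{3}.
k=1: 0 + 197568 + 8·112·147 = 329280; k=2: 10752 + 0 + 8·12·147 = 24864.
Minimum: 24864 at k=2.

24864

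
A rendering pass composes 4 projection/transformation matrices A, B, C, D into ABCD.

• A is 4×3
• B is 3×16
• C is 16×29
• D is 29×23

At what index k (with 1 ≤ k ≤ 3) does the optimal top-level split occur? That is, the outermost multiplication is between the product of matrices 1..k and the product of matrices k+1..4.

Adjacent pairs: AB = 4·3·16 = 192; BC = 3·16·29 = 1392; CD = 16·29·23 = 10672.
Length 3: A..C: k=1: 0+1392+4·3·29=1740; k=2: 192+0+4·16·29=2048 → min 1740 | B..D: k=2: 0+10672+3·16·23=11776; k=3: 1392+0+3·29·23=3393 → min 3393.
Top-level splits: k=1: (A..A)·(B..D) → 0+3393+4·3·23 = 3669; k=2: (A..B)·(C..D) → 192+10672+4·16·23 = 12336; k=3: (A..C)·(D..D) → 1740+0+4·29·23 = 4408.
Best split is after A, i.e. k = 1.

1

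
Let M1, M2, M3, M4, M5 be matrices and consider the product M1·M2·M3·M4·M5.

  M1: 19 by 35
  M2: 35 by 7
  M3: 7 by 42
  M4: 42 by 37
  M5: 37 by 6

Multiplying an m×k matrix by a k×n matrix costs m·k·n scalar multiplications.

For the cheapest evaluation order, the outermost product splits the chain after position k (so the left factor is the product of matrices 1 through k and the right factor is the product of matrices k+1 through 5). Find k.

Adjacent pairs: M1M2 = 19·35·7 = 4655; M2M3 = 35·7·42 = 10290; M3M4 = 7·42·37 = 10878; M4M5 = 42·37·6 = 9324.
Length 3: M1..M3: k=1: 0+10290+19·35·42=38220; k=2: 4655+0+19·7·42=10241 → min 10241 | M2..M4: k=2: 0+10878+35·7·37=19943; k=3: 10290+0+35·42·37=64680 → min 19943 | M3..M5: k=3: 0+9324+7·42·6=11088; k=4: 10878+0+7·37·6=12432 → min 11088.
Length 4: M1..M4: k=1: 0+19943+19·35·37=44548; k=2: 4655+10878+19·7·37=20454; k=3: 10241+0+19·42·37=39767 → min 20454 | M2..M5: k=2: 0+11088+35·7·6=12558; k=3: 10290+9324+35·42·6=28434; k=4: 19943+0+35·37·6=27713 → min 12558.
Top-level splits: k=1: (M1..M1)·(M2..M5) → 0+12558+19·35·6 = 16548; k=2: (M1..M2)·(M3..M5) → 4655+11088+19·7·6 = 16541; k=3: (M1..M3)·(M4..M5) → 10241+9324+19·42·6 = 24353; k=4: (M1..M4)·(M5..M5) → 20454+0+19·37·6 = 24672.
Best split is after M2, i.e. k = 2.

2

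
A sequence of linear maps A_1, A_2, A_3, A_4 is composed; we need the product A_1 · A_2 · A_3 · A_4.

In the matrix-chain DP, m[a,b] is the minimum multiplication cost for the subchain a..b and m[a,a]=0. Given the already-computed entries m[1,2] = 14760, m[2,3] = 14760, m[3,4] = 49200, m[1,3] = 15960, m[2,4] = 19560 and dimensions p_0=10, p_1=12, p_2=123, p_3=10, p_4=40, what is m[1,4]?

19960

m[1,4] = min over k∈[1,3] of m[1,k]+m[k+1,4]+p_{0}·p_k·p_{4}.
k=1: 0 + 19560 + 10·12·40 = 24360; k=2: 14760 + 49200 + 10·123·40 = 113160; k=3: 15960 + 0 + 10·10·40 = 19960.
Minimum: 19960 at k=3.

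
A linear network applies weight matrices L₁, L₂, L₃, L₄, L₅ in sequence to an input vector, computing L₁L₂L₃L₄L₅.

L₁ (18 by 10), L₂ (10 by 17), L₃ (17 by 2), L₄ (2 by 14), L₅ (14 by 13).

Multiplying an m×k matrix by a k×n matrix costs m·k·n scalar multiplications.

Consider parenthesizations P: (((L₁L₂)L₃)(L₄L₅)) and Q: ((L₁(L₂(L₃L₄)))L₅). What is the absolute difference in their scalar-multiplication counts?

Order P = (((L₁L₂)L₃)(L₄L₅)): (L₁L₂): 18×10 by 10×17 → 18×17, cost 18·10·17 = 3060; ((L₁L₂)L₃): 18×17 by 17×2 → 18×2, cost 18·17·2 = 612; cumulative 3672; (L₄L₅): 2×14 by 14×13 → 2×13, cost 2·14·13 = 364; (((L₁L₂)L₃)(L₄L₅)): 18×2 by 2×13 → 18×13, cost 18·2·13 = 468; cumulative 4504. Total 4504.
Order Q = ((L₁(L₂(L₃L₄)))L₅): (L₃L₄): 17×2 by 2×14 → 17×14, cost 17·2·14 = 476; (L₂(L₃L₄)): 10×17 by 17×14 → 10×14, cost 10·17·14 = 2380; cumulative 2856; (L₁(L₂(L₃L₄))): 18×10 by 10×14 → 18×14, cost 18·10·14 = 2520; cumulative 5376; ((L₁(L₂(L₃L₄)))L₅): 18×14 by 14×13 → 18×13, cost 18·14·13 = 3276; cumulative 8652. Total 8652.
Difference: |4504 − 8652| = 4148.

4148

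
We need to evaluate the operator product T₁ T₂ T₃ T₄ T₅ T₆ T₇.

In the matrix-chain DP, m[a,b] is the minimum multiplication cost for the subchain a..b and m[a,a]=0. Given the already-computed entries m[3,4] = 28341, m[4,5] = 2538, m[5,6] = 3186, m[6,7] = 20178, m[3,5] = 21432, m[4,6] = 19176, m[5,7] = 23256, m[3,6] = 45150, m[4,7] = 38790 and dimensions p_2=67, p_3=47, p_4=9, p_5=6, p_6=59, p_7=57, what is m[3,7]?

m[3,7] = min over k∈[3,6] of m[3,k]+m[k+1,7]+p_{2}·p_k·p_{7}.
k=3: 0 + 38790 + 67·47·57 = 218283; k=4: 28341 + 23256 + 67·9·57 = 85968; k=5: 21432 + 20178 + 67·6·57 = 64524; k=6: 45150 + 0 + 67·59·57 = 270471.
Minimum: 64524 at k=5.

64524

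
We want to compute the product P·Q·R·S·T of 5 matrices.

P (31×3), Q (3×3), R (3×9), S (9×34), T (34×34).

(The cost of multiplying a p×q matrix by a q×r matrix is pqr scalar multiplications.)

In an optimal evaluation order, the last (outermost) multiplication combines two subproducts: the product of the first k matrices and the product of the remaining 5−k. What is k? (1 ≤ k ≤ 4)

1

Adjacent pairs: PQ = 31·3·3 = 279; QR = 3·3·9 = 81; RS = 3·9·34 = 918; ST = 9·34·34 = 10404.
Length 3: P..R: k=1: 0+81+31·3·9=918; k=2: 279+0+31·3·9=1116 → min 918 | Q..S: k=2: 0+918+3·3·34=1224; k=3: 81+0+3·9·34=999 → min 999 | R..T: k=3: 0+10404+3·9·34=11322; k=4: 918+0+3·34·34=4386 → min 4386.
Length 4: P..S: k=1: 0+999+31·3·34=4161; k=2: 279+918+31·3·34=4359; k=3: 918+0+31·9·34=10404 → min 4161 | Q..T: k=2: 0+4386+3·3·34=4692; k=3: 81+10404+3·9·34=11403; k=4: 999+0+3·34·34=4467 → min 4467.
Top-level splits: k=1: (P..P)·(Q..T) → 0+4467+31·3·34 = 7629; k=2: (P..Q)·(R..T) → 279+4386+31·3·34 = 7827; k=3: (P..R)·(S..T) → 918+10404+31·9·34 = 20808; k=4: (P..S)·(T..T) → 4161+0+31·34·34 = 39997.
Best split is after P, i.e. k = 1.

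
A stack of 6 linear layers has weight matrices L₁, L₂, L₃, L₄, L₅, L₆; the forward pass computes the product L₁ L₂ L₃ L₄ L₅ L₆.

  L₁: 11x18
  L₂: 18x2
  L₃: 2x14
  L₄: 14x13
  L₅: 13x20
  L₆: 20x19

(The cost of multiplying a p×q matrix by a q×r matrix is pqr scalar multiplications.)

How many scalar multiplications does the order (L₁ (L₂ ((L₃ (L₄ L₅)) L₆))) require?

9406

(L₄ L₅): 14×13 by 13×20 → 14×20, cost 14·13·20 = 3640
(L₃ (L₄ L₅)): 2×14 by 14×20 → 2×20, cost 2·14·20 = 560; cumulative 4200
((L₃ (L₄ L₅)) L₆): 2×20 by 20×19 → 2×19, cost 2·20·19 = 760; cumulative 4960
(L₂ ((L₃ (L₄ L₅)) L₆)): 18×2 by 2×19 → 18×19, cost 18·2·19 = 684; cumulative 5644
(L₁ (L₂ ((L₃ (L₄ L₅)) L₆))): 11×18 by 18×19 → 11×19, cost 11·18·19 = 3762; cumulative 9406
Total: 9406 scalar multiplications.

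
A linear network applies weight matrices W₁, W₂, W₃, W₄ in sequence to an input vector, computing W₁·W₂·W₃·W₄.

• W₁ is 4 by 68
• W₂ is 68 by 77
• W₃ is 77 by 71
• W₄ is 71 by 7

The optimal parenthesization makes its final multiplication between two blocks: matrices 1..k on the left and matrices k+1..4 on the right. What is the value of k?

Adjacent pairs: W₁W₂ = 4·68·77 = 20944; W₂W₃ = 68·77·71 = 371756; W₃W₄ = 77·71·7 = 38269.
Length 3: W₁..W₃: k=1: 0+371756+4·68·71=391068; k=2: 20944+0+4·77·71=42812 → min 42812 | W₂..W₄: k=2: 0+38269+68·77·7=74921; k=3: 371756+0+68·71·7=405552 → min 74921.
Top-level splits: k=1: (W₁..W₁)·(W₂..W₄) → 0+74921+4·68·7 = 76825; k=2: (W₁..W₂)·(W₃..W₄) → 20944+38269+4·77·7 = 61369; k=3: (W₁..W₃)·(W₄..W₄) → 42812+0+4·71·7 = 44800.
Best split is after W₃, i.e. k = 3.

3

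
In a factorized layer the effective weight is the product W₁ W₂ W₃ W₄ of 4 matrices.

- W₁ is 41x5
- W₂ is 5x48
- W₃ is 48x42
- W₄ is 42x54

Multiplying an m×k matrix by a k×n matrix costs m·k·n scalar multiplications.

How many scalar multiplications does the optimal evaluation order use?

32490

Adjacent pairs: W₁W₂ = 41·5·48 = 9840; W₂W₃ = 5·48·42 = 10080; W₃W₄ = 48·42·54 = 108864.
Length 3: W₁..W₃: k=1: 0+10080+41·5·42=18690; k=2: 9840+0+41·48·42=92496 → min 18690 | W₂..W₄: k=2: 0+108864+5·48·54=121824; k=3: 10080+0+5·42·54=21420 → min 21420.
Length 4: W₁..W₄: k=1: 0+21420+41·5·54=32490; k=2: 9840+108864+41·48·54=224976; k=3: 18690+0+41·42·54=111678 → min 32490.
Optimal order: (W₁ ((W₂ W₃) W₄)) with cost 32490.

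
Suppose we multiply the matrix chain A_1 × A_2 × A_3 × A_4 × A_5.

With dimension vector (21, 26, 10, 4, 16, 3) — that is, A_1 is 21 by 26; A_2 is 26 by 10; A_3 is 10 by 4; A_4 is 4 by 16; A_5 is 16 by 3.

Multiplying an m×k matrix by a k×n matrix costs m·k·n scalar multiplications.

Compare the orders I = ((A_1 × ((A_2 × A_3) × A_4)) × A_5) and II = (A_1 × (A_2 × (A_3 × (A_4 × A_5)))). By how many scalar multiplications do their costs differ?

9718

Order I = ((A_1 × ((A_2 × A_3) × A_4)) × A_5): (A_2 × A_3): 26×10 by 10×4 → 26×4, cost 26·10·4 = 1040; ((A_2 × A_3) × A_4): 26×4 by 4×16 → 26×16, cost 26·4·16 = 1664; cumulative 2704; (A_1 × ((A_2 × A_3) × A_4)): 21×26 by 26×16 → 21×16, cost 21·26·16 = 8736; cumulative 11440; ((A_1 × ((A_2 × A_3) × A_4)) × A_5): 21×16 by 16×3 → 21×3, cost 21·16·3 = 1008; cumulative 12448. Total 12448.
Order II = (A_1 × (A_2 × (A_3 × (A_4 × A_5)))): (A_4 × A_5): 4×16 by 16×3 → 4×3, cost 4·16·3 = 192; (A_3 × (A_4 × A_5)): 10×4 by 4×3 → 10×3, cost 10·4·3 = 120; cumulative 312; (A_2 × (A_3 × (A_4 × A_5))): 26×10 by 10×3 → 26×3, cost 26·10·3 = 780; cumulative 1092; (A_1 × (A_2 × (A_3 × (A_4 × A_5)))): 21×26 by 26×3 → 21×3, cost 21·26·3 = 1638; cumulative 2730. Total 2730.
Difference: |12448 − 2730| = 9718.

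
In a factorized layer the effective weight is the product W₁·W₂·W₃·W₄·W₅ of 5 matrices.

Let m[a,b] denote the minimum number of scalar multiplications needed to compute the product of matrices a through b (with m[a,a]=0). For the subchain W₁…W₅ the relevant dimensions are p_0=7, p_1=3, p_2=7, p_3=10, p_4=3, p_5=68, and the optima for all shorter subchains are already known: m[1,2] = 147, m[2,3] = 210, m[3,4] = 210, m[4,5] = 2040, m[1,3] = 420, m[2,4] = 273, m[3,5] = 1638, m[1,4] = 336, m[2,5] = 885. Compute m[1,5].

m[1,5] = min over k∈[1,4] of m[1,k]+m[k+1,5]+p_{0}·p_k·p_{5}.
k=1: 0 + 885 + 7·3·68 = 2313; k=2: 147 + 1638 + 7·7·68 = 5117; k=3: 420 + 2040 + 7·10·68 = 7220; k=4: 336 + 0 + 7·3·68 = 1764.
Minimum: 1764 at k=4.

1764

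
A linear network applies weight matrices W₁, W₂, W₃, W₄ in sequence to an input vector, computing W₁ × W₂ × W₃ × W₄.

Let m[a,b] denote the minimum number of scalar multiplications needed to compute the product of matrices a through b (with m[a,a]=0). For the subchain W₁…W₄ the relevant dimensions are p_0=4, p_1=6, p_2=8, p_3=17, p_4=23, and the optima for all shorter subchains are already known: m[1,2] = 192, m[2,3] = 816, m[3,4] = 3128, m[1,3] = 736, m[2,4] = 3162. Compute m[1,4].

2300

m[1,4] = min over k∈[1,3] of m[1,k]+m[k+1,4]+p_{0}·p_k·p_{4}.
k=1: 0 + 3162 + 4·6·23 = 3714; k=2: 192 + 3128 + 4·8·23 = 4056; k=3: 736 + 0 + 4·17·23 = 2300.
Minimum: 2300 at k=3.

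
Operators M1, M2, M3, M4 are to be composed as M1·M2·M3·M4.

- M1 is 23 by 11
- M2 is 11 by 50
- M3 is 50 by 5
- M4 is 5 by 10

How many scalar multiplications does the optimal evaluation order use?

5165

Adjacent pairs: M1M2 = 23·11·50 = 12650; M2M3 = 11·50·5 = 2750; M3M4 = 50·5·10 = 2500.
Length 3: M1..M3: k=1: 0+2750+23·11·5=4015; k=2: 12650+0+23·50·5=18400 → min 4015 | M2..M4: k=2: 0+2500+11·50·10=8000; k=3: 2750+0+11·5·10=3300 → min 3300.
Length 4: M1..M4: k=1: 0+3300+23·11·10=5830; k=2: 12650+2500+23·50·10=26650; k=3: 4015+0+23·5·10=5165 → min 5165.
Optimal order: ((M1·(M2·M3))·M4) with cost 5165.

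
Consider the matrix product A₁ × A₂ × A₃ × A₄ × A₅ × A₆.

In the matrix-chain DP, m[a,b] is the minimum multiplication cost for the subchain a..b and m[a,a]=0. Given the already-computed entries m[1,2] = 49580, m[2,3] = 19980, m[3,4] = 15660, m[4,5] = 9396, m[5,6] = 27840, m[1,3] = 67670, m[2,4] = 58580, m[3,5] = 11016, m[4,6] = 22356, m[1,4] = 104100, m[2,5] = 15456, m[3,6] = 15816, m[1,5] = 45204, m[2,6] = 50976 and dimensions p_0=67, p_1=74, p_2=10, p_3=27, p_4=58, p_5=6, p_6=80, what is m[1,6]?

77364

m[1,6] = min over k∈[1,5] of m[1,k]+m[k+1,6]+p_{0}·p_k·p_{6}.
k=1: 0 + 50976 + 67·74·80 = 447616; k=2: 49580 + 15816 + 67·10·80 = 118996; k=3: 67670 + 22356 + 67·27·80 = 234746; k=4: 104100 + 27840 + 67·58·80 = 442820; k=5: 45204 + 0 + 67·6·80 = 77364.
Minimum: 77364 at k=5.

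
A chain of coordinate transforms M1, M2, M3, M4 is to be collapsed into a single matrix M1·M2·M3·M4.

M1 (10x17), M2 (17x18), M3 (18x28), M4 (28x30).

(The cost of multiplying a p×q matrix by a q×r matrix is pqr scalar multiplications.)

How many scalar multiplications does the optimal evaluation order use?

Adjacent pairs: M1M2 = 10·17·18 = 3060; M2M3 = 17·18·28 = 8568; M3M4 = 18·28·30 = 15120.
Length 3: M1..M3: k=1: 0+8568+10·17·28=13328; k=2: 3060+0+10·18·28=8100 → min 8100 | M2..M4: k=2: 0+15120+17·18·30=24300; k=3: 8568+0+17·28·30=22848 → min 22848.
Length 4: M1..M4: k=1: 0+22848+10·17·30=27948; k=2: 3060+15120+10·18·30=23580; k=3: 8100+0+10·28·30=16500 → min 16500.
Optimal order: (((M1·M2)·M3)·M4) with cost 16500.

16500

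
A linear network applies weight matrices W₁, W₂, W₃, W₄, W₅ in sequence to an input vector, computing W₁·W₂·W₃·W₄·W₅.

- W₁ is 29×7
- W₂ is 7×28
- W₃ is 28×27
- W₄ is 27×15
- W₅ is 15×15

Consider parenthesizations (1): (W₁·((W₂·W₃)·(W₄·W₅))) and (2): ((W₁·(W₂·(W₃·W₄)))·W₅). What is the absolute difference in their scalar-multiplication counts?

6603

Order (1) = (W₁·((W₂·W₃)·(W₄·W₅))): (W₂·W₃): 7×28 by 28×27 → 7×27, cost 7·28·27 = 5292; (W₄·W₅): 27×15 by 15×15 → 27×15, cost 27·15·15 = 6075; ((W₂·W₃)·(W₄·W₅)): 7×27 by 27×15 → 7×15, cost 7·27·15 = 2835; cumulative 14202; (W₁·((W₂·W₃)·(W₄·W₅))): 29×7 by 7×15 → 29×15, cost 29·7·15 = 3045; cumulative 17247. Total 17247.
Order (2) = ((W₁·(W₂·(W₃·W₄)))·W₅): (W₃·W₄): 28×27 by 27×15 → 28×15, cost 28·27·15 = 11340; (W₂·(W₃·W₄)): 7×28 by 28×15 → 7×15, cost 7·28·15 = 2940; cumulative 14280; (W₁·(W₂·(W₃·W₄))): 29×7 by 7×15 → 29×15, cost 29·7·15 = 3045; cumulative 17325; ((W₁·(W₂·(W₃·W₄)))·W₅): 29×15 by 15×15 → 29×15, cost 29·15·15 = 6525; cumulative 23850. Total 23850.
Difference: |17247 − 23850| = 6603.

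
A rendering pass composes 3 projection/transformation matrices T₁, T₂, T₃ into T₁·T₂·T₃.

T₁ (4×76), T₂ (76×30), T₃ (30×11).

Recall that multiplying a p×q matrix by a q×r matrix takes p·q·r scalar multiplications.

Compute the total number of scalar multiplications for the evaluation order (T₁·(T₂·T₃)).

28424

(T₂·T₃): 76×30 by 30×11 → 76×11, cost 76·30·11 = 25080
(T₁·(T₂·T₃)): 4×76 by 76×11 → 4×11, cost 4·76·11 = 3344; cumulative 28424
Total: 28424 scalar multiplications.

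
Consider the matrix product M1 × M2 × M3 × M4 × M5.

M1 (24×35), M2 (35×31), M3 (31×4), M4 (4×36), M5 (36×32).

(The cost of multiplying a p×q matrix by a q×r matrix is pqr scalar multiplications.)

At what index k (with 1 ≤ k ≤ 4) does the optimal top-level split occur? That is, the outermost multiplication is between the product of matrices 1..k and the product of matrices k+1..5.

Adjacent pairs: M1M2 = 24·35·31 = 26040; M2M3 = 35·31·4 = 4340; M3M4 = 31·4·36 = 4464; M4M5 = 4·36·32 = 4608.
Length 3: M1..M3: k=1: 0+4340+24·35·4=7700; k=2: 26040+0+24·31·4=29016 → min 7700 | M2..M4: k=2: 0+4464+35·31·36=43524; k=3: 4340+0+35·4·36=9380 → min 9380 | M3..M5: k=3: 0+4608+31·4·32=8576; k=4: 4464+0+31·36·32=40176 → min 8576.
Length 4: M1..M4: k=1: 0+9380+24·35·36=39620; k=2: 26040+4464+24·31·36=57288; k=3: 7700+0+24·4·36=11156 → min 11156 | M2..M5: k=2: 0+8576+35·31·32=43296; k=3: 4340+4608+35·4·32=13428; k=4: 9380+0+35·36·32=49700 → min 13428.
Top-level splits: k=1: (M1..M1)·(M2..M5) → 0+13428+24·35·32 = 40308; k=2: (M1..M2)·(M3..M5) → 26040+8576+24·31·32 = 58424; k=3: (M1..M3)·(M4..M5) → 7700+4608+24·4·32 = 15380; k=4: (M1..M4)·(M5..M5) → 11156+0+24·36·32 = 38804.
Best split is after M3, i.e. k = 3.

3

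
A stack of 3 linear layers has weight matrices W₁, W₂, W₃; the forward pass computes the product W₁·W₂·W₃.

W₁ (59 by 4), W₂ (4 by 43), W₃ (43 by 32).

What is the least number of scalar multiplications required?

13056

Order (W₁·(W₂·W₃)): (W₂·W₃): 4×43 by 43×32 → 4×32, cost 4·43·32 = 5504; (W₁·(W₂·W₃)): 59×4 by 4×32 → 59×32, cost 59·4·32 = 7552; cumulative 13056. Total 13056.
Order ((W₁·W₂)·W₃): (W₁·W₂): 59×4 by 4×43 → 59×43, cost 59·4·43 = 10148; ((W₁·W₂)·W₃): 59×43 by 43×32 → 59×32, cost 59·43·32 = 81184; cumulative 91332. Total 91332.
Minimum: 13056.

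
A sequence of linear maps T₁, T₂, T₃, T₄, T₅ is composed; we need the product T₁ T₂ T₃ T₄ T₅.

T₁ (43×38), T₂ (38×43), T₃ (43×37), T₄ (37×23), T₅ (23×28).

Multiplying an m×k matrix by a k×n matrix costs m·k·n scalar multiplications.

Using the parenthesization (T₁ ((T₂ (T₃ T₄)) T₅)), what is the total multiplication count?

144399

(T₃ T₄): 43×37 by 37×23 → 43×23, cost 43·37·23 = 36593
(T₂ (T₃ T₄)): 38×43 by 43×23 → 38×23, cost 38·43·23 = 37582; cumulative 74175
((T₂ (T₃ T₄)) T₅): 38×23 by 23×28 → 38×28, cost 38·23·28 = 24472; cumulative 98647
(T₁ ((T₂ (T₃ T₄)) T₅)): 43×38 by 38×28 → 43×28, cost 43·38·28 = 45752; cumulative 144399
Total: 144399 scalar multiplications.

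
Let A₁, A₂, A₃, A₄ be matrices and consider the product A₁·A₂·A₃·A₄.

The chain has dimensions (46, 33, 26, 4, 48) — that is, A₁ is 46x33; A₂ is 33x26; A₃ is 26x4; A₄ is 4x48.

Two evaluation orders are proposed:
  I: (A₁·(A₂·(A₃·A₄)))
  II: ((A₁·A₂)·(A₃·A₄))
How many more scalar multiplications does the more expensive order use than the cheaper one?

17172

Order I = (A₁·(A₂·(A₃·A₄))): (A₃·A₄): 26×4 by 4×48 → 26×48, cost 26·4·48 = 4992; (A₂·(A₃·A₄)): 33×26 by 26×48 → 33×48, cost 33·26·48 = 41184; cumulative 46176; (A₁·(A₂·(A₃·A₄))): 46×33 by 33×48 → 46×48, cost 46·33·48 = 72864; cumulative 119040. Total 119040.
Order II = ((A₁·A₂)·(A₃·A₄)): (A₁·A₂): 46×33 by 33×26 → 46×26, cost 46·33·26 = 39468; (A₃·A₄): 26×4 by 4×48 → 26×48, cost 26·4·48 = 4992; ((A₁·A₂)·(A₃·A₄)): 46×26 by 26×48 → 46×48, cost 46·26·48 = 57408; cumulative 101868. Total 101868.
Difference: |119040 − 101868| = 17172.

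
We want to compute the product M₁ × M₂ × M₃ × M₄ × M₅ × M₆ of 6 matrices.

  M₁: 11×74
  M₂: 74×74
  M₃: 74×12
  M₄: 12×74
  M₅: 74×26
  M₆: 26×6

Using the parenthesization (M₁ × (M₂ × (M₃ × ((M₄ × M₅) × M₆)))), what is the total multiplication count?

68028

(M₄ × M₅): 12×74 by 74×26 → 12×26, cost 12·74·26 = 23088
((M₄ × M₅) × M₆): 12×26 by 26×6 → 12×6, cost 12·26·6 = 1872; cumulative 24960
(M₃ × ((M₄ × M₅) × M₆)): 74×12 by 12×6 → 74×6, cost 74·12·6 = 5328; cumulative 30288
(M₂ × (M₃ × ((M₄ × M₅) × M₆))): 74×74 by 74×6 → 74×6, cost 74·74·6 = 32856; cumulative 63144
(M₁ × (M₂ × (M₃ × ((M₄ × M₅) × M₆)))): 11×74 by 74×6 → 11×6, cost 11·74·6 = 4884; cumulative 68028
Total: 68028 scalar multiplications.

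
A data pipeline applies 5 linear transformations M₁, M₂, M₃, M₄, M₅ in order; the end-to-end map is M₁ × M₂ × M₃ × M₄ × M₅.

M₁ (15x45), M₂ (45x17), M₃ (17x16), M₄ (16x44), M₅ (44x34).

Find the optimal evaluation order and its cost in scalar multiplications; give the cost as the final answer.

47651

Adjacent pairs: M₁M₂ = 15·45·17 = 11475; M₂M₃ = 45·17·16 = 12240; M₃M₄ = 17·16·44 = 11968; M₄M₅ = 16·44·34 = 23936.
Length 3: M₁..M₃: k=1: 0+12240+15·45·16=23040; k=2: 11475+0+15·17·16=15555 → min 15555 | M₂..M₄: k=2: 0+11968+45·17·44=45628; k=3: 12240+0+45·16·44=43920 → min 43920 | M₃..M₅: k=3: 0+23936+17·16·34=33184; k=4: 11968+0+17·44·34=37400 → min 33184.
Length 4: M₁..M₄: k=1: 0+43920+15·45·44=73620; k=2: 11475+11968+15·17·44=34663; k=3: 15555+0+15·16·44=26115 → min 26115 | M₂..M₅: k=2: 0+33184+45·17·34=59194; k=3: 12240+23936+45·16·34=60656; k=4: 43920+0+45·44·34=111240 → min 59194.
Length 5: M₁..M₅: k=1: 0+59194+15·45·34=82144; k=2: 11475+33184+15·17·34=53329; k=3: 15555+23936+15·16·34=47651; k=4: 26115+0+15·44·34=48555 → min 47651.
Optimal parenthesization: (((M₁ × M₂) × M₃) × (M₄ × M₅)) with cost 47651.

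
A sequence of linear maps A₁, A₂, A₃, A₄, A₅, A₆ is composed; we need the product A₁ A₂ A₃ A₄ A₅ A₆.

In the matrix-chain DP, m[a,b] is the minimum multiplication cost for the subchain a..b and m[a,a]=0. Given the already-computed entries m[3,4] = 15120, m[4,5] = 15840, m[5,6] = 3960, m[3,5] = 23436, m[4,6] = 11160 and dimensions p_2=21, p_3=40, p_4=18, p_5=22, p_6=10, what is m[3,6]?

19560

m[3,6] = min over k∈[3,5] of m[3,k]+m[k+1,6]+p_{2}·p_k·p_{6}.
k=3: 0 + 11160 + 21·40·10 = 19560; k=4: 15120 + 3960 + 21·18·10 = 22860; k=5: 23436 + 0 + 21·22·10 = 28056.
Minimum: 19560 at k=3.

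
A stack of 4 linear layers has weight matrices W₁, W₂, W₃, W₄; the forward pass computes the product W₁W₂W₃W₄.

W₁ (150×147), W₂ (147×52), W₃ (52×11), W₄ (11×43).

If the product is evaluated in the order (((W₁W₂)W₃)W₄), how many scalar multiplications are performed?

(W₁W₂): 150×147 by 147×52 → 150×52, cost 150·147·52 = 1146600
((W₁W₂)W₃): 150×52 by 52×11 → 150×11, cost 150·52·11 = 85800; cumulative 1232400
(((W₁W₂)W₃)W₄): 150×11 by 11×43 → 150×43, cost 150·11·43 = 70950; cumulative 1303350
Total: 1303350 scalar multiplications.

1303350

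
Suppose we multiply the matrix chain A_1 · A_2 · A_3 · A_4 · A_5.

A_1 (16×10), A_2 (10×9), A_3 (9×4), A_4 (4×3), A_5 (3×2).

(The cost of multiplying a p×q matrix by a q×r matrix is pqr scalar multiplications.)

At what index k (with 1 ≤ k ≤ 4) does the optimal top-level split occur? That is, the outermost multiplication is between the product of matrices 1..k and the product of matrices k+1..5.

1

Adjacent pairs: A_1A_2 = 16·10·9 = 1440; A_2A_3 = 10·9·4 = 360; A_3A_4 = 9·4·3 = 108; A_4A_5 = 4·3·2 = 24.
Length 3: A_1..A_3: k=1: 0+360+16·10·4=1000; k=2: 1440+0+16·9·4=2016 → min 1000 | A_2..A_4: k=2: 0+108+10·9·3=378; k=3: 360+0+10·4·3=480 → min 378 | A_3..A_5: k=3: 0+24+9·4·2=96; k=4: 108+0+9·3·2=162 → min 96.
Length 4: A_1..A_4: k=1: 0+378+16·10·3=858; k=2: 1440+108+16·9·3=1980; k=3: 1000+0+16·4·3=1192 → min 858 | A_2..A_5: k=2: 0+96+10·9·2=276; k=3: 360+24+10·4·2=464; k=4: 378+0+10·3·2=438 → min 276.
Top-level splits: k=1: (A_1..A_1)·(A_2..A_5) → 0+276+16·10·2 = 596; k=2: (A_1..A_2)·(A_3..A_5) → 1440+96+16·9·2 = 1824; k=3: (A_1..A_3)·(A_4..A_5) → 1000+24+16·4·2 = 1152; k=4: (A_1..A_4)·(A_5..A_5) → 858+0+16·3·2 = 954.
Best split is after A_1, i.e. k = 1.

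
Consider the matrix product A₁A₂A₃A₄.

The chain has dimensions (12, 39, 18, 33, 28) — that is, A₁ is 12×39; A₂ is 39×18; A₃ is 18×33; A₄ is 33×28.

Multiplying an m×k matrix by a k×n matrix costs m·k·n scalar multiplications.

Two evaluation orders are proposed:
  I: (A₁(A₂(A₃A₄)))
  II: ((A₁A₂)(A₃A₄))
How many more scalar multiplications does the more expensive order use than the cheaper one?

Order I = (A₁(A₂(A₃A₄))): (A₃A₄): 18×33 by 33×28 → 18×28, cost 18·33·28 = 16632; (A₂(A₃A₄)): 39×18 by 18×28 → 39×28, cost 39·18·28 = 19656; cumulative 36288; (A₁(A₂(A₃A₄))): 12×39 by 39×28 → 12×28, cost 12·39·28 = 13104; cumulative 49392. Total 49392.
Order II = ((A₁A₂)(A₃A₄)): (A₁A₂): 12×39 by 39×18 → 12×18, cost 12·39·18 = 8424; (A₃A₄): 18×33 by 33×28 → 18×28, cost 18·33·28 = 16632; ((A₁A₂)(A₃A₄)): 12×18 by 18×28 → 12×28, cost 12·18·28 = 6048; cumulative 31104. Total 31104.
Difference: |49392 − 31104| = 18288.

18288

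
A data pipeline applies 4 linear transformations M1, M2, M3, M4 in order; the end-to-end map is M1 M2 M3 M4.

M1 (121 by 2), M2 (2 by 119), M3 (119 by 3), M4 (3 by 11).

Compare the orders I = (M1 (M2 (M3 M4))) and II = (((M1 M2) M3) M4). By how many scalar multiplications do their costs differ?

Order I = (M1 (M2 (M3 M4))): (M3 M4): 119×3 by 3×11 → 119×11, cost 119·3·11 = 3927; (M2 (M3 M4)): 2×119 by 119×11 → 2×11, cost 2·119·11 = 2618; cumulative 6545; (M1 (M2 (M3 M4))): 121×2 by 2×11 → 121×11, cost 121·2·11 = 2662; cumulative 9207. Total 9207.
Order II = (((M1 M2) M3) M4): (M1 M2): 121×2 by 2×119 → 121×119, cost 121·2·119 = 28798; ((M1 M2) M3): 121×119 by 119×3 → 121×3, cost 121·119·3 = 43197; cumulative 71995; (((M1 M2) M3) M4): 121×3 by 3×11 → 121×11, cost 121·3·11 = 3993; cumulative 75988. Total 75988.
Difference: |9207 − 75988| = 66781.

66781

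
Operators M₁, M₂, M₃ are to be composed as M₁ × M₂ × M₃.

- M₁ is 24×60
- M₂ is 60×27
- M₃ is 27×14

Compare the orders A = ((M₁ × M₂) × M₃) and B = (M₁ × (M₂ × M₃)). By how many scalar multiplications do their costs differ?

Order A = ((M₁ × M₂) × M₃): (M₁ × M₂): 24×60 by 60×27 → 24×27, cost 24·60·27 = 38880; ((M₁ × M₂) × M₃): 24×27 by 27×14 → 24×14, cost 24·27·14 = 9072; cumulative 47952. Total 47952.
Order B = (M₁ × (M₂ × M₃)): (M₂ × M₃): 60×27 by 27×14 → 60×14, cost 60·27·14 = 22680; (M₁ × (M₂ × M₃)): 24×60 by 60×14 → 24×14, cost 24·60·14 = 20160; cumulative 42840. Total 42840.
Difference: |47952 − 42840| = 5112.

5112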